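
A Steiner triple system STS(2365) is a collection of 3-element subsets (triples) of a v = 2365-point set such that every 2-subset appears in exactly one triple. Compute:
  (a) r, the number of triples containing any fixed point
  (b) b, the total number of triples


An STS(v) is a 2-(v, 3, 1) BIBD: block size k = 3, λ = 1.
Replication: r(k − 1) = λ(v − 1) ⇒ r·2 = 2365 − 1 = 2364 ⇒ r = 1182.
Block count: bk = vr ⇒ b·3 = 2365·1182 = 2795430 ⇒ b = 931810.

r = 1182, b = 931810.


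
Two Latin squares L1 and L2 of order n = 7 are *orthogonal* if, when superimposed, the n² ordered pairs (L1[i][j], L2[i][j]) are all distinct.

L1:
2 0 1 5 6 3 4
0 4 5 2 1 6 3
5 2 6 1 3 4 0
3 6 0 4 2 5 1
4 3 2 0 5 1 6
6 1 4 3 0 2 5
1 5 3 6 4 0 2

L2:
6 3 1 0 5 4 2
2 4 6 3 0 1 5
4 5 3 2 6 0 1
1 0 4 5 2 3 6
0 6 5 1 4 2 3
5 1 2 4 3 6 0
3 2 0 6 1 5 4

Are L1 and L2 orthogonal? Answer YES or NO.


Form the n² = 49 superimposed pairs (L1[i][j], L2[i][j]), row by row (rows and columns indexed from 0):
row 0: (2,6) (0,3) (1,1) (5,0) (6,5) (3,4) (4,2)
row 1: (0,2) (4,4) (5,6) (2,3) (1,0) (6,1) (3,5)
row 2: (5,4) (2,5) (6,3) (1,2) (3,6) (4,0) (0,1)
row 3: (3,1) (6,0) (0,4) (4,5) (2,2) (5,3) (1,6)
row 4: (4,0) (3,6) (2,5) (0,1) (5,4) (1,2) (6,3)
row 5: (6,5) (1,1) (4,2) (3,4) (0,3) (2,6) (5,0)
row 6: (1,3) (5,2) (3,0) (6,6) (4,1) (0,5) (2,4)
Orthogonality requires all 49 pairs distinct.
But the pair (4,0) repeats: cell (2,5) has L1 = 4, L2 = 0, and cell (4,0) has L1 = 4, L2 = 0.
A repeated pair means some other pair never occurs (only 35 distinct pairs out of 49), so the squares are not orthogonal.
Conclusion: NO.

NO


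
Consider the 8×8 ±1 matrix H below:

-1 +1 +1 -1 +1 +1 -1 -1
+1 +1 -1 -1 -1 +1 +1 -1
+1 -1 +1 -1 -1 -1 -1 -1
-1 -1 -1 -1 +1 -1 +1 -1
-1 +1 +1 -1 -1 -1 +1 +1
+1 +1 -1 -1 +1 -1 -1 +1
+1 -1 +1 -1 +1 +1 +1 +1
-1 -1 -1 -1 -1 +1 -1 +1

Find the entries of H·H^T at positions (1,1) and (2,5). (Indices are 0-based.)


Row 1 of H: [1, 1, -1, -1, -1, 1, 1, -1].
Row 2 of H: [1, -1, 1, -1, -1, -1, -1, -1].
Row 5 of H: [1, 1, -1, -1, 1, -1, -1, 1].
(H·H^T)[1][1] = Σ_j H[1][j]·H[1][j] = (1)² + (1)² + (-1)² + (-1)² + (-1)² + (1)² + (1)² + (-1)² = 1 + 1 + 1 + 1 + 1 + 1 + 1 + 1 = 8.
(H·H^T)[2][5] = Σ_j H[2][j]·H[5][j] = (1)·(1) + (-1)·(1) + (1)·(-1) + (-1)·(-1) + (-1)·(1) + (-1)·(-1) + (-1)·(-1) + (-1)·(1) = 1 + -1 + -1 + 1 + -1 + 1 + 1 + -1 = 0.
So rows 2 and 5 are orthogonal; the diagonal entry equals n = 8.

(1,1) entry = 8; (2,5) entry = 0.


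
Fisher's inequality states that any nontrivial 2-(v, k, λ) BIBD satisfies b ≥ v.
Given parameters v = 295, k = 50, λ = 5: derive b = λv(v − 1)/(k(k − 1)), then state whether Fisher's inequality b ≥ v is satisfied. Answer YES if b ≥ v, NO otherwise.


b = λv(v − 1)/(k(k − 1)) = 5·295·294/(50·49) = 433650/2450 = 177.
Compare with v = 295: b < v, so Fisher's inequality fails.

NO


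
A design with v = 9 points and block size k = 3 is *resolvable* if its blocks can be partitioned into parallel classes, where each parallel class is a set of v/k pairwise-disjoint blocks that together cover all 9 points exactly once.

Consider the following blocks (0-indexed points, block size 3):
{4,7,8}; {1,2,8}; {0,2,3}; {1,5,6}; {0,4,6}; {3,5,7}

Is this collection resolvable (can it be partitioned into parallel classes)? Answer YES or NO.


v = 9, block size k = 3, number of blocks = 6.
For resolvability, blocks must partition into parallel classes of size v/k = 3.
Total blocks must therefore be a multiple of 3: 6 = 3·2 + 0 ⇒ divisible ✓.
Greedy packing gives 2 candidate class(es). Each should be a full parallel class (size 3, covers all 9 points).
  Class 1 (3 blocks): {4,7,8}; {0,2,3}; {1,5,6}. Points covered: [0, 1, 2, 3, 4, 5, 6, 7, 8].
  Class 2 (3 blocks): {1,2,8}; {0,4,6}; {3,5,7}. Points covered: [0, 1, 2, 3, 4, 5, 6, 7, 8].
All classes full (size 3)? YES. All classes cover every point? YES.
Resolvable? YES.

YES


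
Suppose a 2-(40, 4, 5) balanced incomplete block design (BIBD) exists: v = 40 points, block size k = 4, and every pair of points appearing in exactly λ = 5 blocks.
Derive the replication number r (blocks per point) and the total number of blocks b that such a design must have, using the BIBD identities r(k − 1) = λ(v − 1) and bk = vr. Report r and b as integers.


Any 2-(v, k, λ) BIBD satisfies two necessary conditions:
  (i)  Each point sits in r blocks, and counting incidences through any fixed point gives r(k − 1) = λ(v − 1), so r = λ(v − 1)/(k − 1).
  (ii) Total incidences bk = vr, so b = vr/k.
Step 1: r = λ(v − 1)/(k − 1) = 5·(40 − 1)/(4 − 1) = 5·39/3 = 195/3 = 65.
Step 2: b = vr/k = 40·65/4 = 2600/4 = 650.
Check integrality: r = 65 ∈ Z ✓, b = 650 ∈ Z ✓.
(These identities are necessary conditions: they determine r and b for any design with these parameters, but do not by themselves prove that one exists.)

r = 65, b = 650.


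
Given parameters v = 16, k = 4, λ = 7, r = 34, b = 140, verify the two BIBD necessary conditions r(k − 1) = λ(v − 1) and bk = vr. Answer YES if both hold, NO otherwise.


Condition (i): r(k − 1) = 34·3 = 102; λ(v − 1) = 7·15 = 105. Match? NO.
Condition (ii): bk = 140·4 = 560; vr = 16·34 = 544. Match? NO.
Both conditions hold? NO.

NO


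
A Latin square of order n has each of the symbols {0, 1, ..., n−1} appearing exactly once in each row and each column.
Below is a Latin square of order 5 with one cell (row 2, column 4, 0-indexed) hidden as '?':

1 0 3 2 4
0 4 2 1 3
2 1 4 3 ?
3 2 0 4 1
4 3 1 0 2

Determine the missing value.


Row 2 contains symbols [1, 2, 3, 4] — missing [0].
Column 4 contains symbols [1, 2, 3, 4] — missing [0].
The missing symbol must appear in both missing sets; intersection = [0].
Therefore the hidden value is 0.

Missing value = 0.


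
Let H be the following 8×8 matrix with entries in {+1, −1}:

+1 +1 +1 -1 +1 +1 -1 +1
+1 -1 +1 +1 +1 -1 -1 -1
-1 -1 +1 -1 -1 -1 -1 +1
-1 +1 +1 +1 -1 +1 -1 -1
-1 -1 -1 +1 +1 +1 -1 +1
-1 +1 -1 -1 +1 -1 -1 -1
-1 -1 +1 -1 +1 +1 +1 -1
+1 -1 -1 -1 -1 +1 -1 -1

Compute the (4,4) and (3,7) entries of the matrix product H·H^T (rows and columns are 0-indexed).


Row 3 of H: [-1, 1, 1, 1, -1, 1, -1, -1].
Row 4 of H: [-1, -1, -1, 1, 1, 1, -1, 1].
Row 7 of H: [1, -1, -1, -1, -1, 1, -1, -1].
(H·H^T)[4][4] = Σ_j H[4][j]·H[4][j] = (-1)² + (-1)² + (-1)² + (1)² + (1)² + (1)² + (-1)² + (1)² = 1 + 1 + 1 + 1 + 1 + 1 + 1 + 1 = 8.
(H·H^T)[3][7] = Σ_j H[3][j]·H[7][j] = (-1)·(1) + (1)·(-1) + (1)·(-1) + (1)·(-1) + (-1)·(-1) + (1)·(1) + (-1)·(-1) + (-1)·(-1) = -1 + -1 + -1 + -1 + 1 + 1 + 1 + 1 = 0.
So rows 3 and 7 are orthogonal; the diagonal entry equals n = 8.

(4,4) entry = 8; (3,7) entry = 0.


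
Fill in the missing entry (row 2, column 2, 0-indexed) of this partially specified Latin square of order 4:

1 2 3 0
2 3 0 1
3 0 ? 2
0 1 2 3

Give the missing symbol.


Row 2 contains symbols [0, 2, 3] — missing [1].
Column 2 contains symbols [0, 2, 3] — missing [1].
The missing symbol must appear in both missing sets; intersection = [1].
Therefore the hidden value is 1.

Missing value = 1.


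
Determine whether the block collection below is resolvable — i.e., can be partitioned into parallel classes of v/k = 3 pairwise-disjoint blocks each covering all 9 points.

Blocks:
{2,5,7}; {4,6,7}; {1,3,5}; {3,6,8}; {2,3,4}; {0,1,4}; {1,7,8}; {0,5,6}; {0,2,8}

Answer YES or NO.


v = 9, block size k = 3, number of blocks = 9.
For resolvability, blocks must partition into parallel classes of size v/k = 3.
Total blocks must therefore be a multiple of 3: 9 = 3·3 + 0 ⇒ divisible ✓.
Greedy packing gives 3 candidate class(es). Each should be a full parallel class (size 3, covers all 9 points).
  Class 1 (3 blocks): {2,5,7}; {3,6,8}; {0,1,4}. Points covered: [0, 1, 2, 3, 4, 5, 6, 7, 8].
  Class 2 (3 blocks): {4,6,7}; {1,3,5}; {0,2,8}. Points covered: [0, 1, 2, 3, 4, 5, 6, 7, 8].
  Class 3 (3 blocks): {2,3,4}; {1,7,8}; {0,5,6}. Points covered: [0, 1, 2, 3, 4, 5, 6, 7, 8].
All classes full (size 3)? YES. All classes cover every point? YES.
Resolvable? YES.

YES


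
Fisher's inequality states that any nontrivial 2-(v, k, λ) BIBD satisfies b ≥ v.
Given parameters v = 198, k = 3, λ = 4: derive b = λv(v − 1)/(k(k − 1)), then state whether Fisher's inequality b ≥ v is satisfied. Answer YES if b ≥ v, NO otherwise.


b = λv(v − 1)/(k(k − 1)) = 4·198·197/(3·2) = 156024/6 = 26004.
Compare with v = 198: b ≥ v, so Fisher's inequality holds.

YES


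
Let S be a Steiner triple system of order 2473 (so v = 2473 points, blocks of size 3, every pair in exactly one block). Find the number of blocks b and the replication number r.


An STS(v) is a 2-(v, 3, 1) BIBD: block size k = 3, λ = 1.
Replication: r(k − 1) = λ(v − 1) ⇒ r·2 = 2473 − 1 = 2472 ⇒ r = 1236.
Block count: bk = vr ⇒ b·3 = 2473·1236 = 3056628 ⇒ b = 1018876.
(Check via b = v(v − 1)/6 = 2473·2472/6 = 6113256/6 = 1018876.)

r = 1236, b = 1018876.


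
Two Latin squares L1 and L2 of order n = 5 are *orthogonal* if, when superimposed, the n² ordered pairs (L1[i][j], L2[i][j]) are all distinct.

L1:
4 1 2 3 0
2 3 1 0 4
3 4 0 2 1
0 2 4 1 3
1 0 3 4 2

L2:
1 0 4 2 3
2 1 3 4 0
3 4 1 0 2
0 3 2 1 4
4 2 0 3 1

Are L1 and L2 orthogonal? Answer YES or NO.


Form the n² = 25 superimposed pairs (L1[i][j], L2[i][j]), row by row (rows and columns indexed from 0):
row 0: (4,1) (1,0) (2,4) (3,2) (0,3)
row 1: (2,2) (3,1) (1,3) (0,4) (4,0)
row 2: (3,3) (4,4) (0,1) (2,0) (1,2)
row 3: (0,0) (2,3) (4,2) (1,1) (3,4)
row 4: (1,4) (0,2) (3,0) (4,3) (2,1)
Orthogonality requires all 25 pairs distinct.
Check by first coordinate: for each symbol s of L1, list the L2 entries in the n cells where L1 = s; they must all differ.
  L1 = 0: L2 entries (in reading order) 3, 4, 1, 0, 2 — all 5 distinct ✓
  L1 = 1: L2 entries (in reading order) 0, 3, 2, 1, 4 — all 5 distinct ✓
  L1 = 2: L2 entries (in reading order) 4, 2, 0, 3, 1 — all 5 distinct ✓
  L1 = 3: L2 entries (in reading order) 2, 1, 3, 4, 0 — all 5 distinct ✓
  L1 = 4: L2 entries (in reading order) 1, 0, 4, 2, 3 — all 5 distinct ✓
Every symbol of L1 meets every symbol of L2 exactly once, so all 25 pairs are distinct (25 of 25).
Conclusion: YES.

YES


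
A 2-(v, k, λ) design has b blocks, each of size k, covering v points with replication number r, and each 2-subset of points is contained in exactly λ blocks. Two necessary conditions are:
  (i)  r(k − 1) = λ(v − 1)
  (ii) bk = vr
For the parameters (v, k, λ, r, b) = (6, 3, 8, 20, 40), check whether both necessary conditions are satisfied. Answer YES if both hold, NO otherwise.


Condition (i): r(k − 1) = 20·2 = 40; λ(v − 1) = 8·5 = 40. Match? YES.
Condition (ii): bk = 40·3 = 120; vr = 6·20 = 120. Match? YES.
Both conditions hold? YES.

YES


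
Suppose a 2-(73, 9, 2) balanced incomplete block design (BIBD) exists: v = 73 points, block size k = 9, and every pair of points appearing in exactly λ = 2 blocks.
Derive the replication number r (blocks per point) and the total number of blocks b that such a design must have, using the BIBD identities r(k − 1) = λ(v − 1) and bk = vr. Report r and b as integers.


Any 2-(v, k, λ) BIBD satisfies two necessary conditions:
  (i)  Each point sits in r blocks, and counting incidences through any fixed point gives r(k − 1) = λ(v − 1), so r = λ(v − 1)/(k − 1).
  (ii) Total incidences bk = vr, so b = vr/k.
Step 1: r = λ(v − 1)/(k − 1) = 2·(73 − 1)/(9 − 1) = 2·72/8 = 144/8 = 18.
Step 2: b = vr/k = 73·18/9 = 1314/9 = 146.
Check integrality: r = 18 ∈ Z ✓, b = 146 ∈ Z ✓.
(These identities are necessary conditions: they determine r and b for any design with these parameters, but do not by themselves prove that one exists.)

r = 18, b = 146.


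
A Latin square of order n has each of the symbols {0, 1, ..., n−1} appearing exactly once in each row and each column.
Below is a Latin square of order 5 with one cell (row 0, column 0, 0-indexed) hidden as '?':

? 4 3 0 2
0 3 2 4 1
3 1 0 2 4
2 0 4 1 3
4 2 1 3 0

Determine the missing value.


Row 0 contains symbols [0, 2, 3, 4] — missing [1].
Column 0 contains symbols [0, 2, 3, 4] — missing [1].
The missing symbol must appear in both missing sets; intersection = [1].
Therefore the hidden value is 1.

Missing value = 1.


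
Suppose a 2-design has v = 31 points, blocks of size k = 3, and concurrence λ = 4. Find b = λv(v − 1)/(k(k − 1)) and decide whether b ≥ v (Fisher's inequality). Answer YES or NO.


b = λv(v − 1)/(k(k − 1)) = 4·31·30/(3·2) = 3720/6 = 620.
Compare with v = 31: b ≥ v, so Fisher's inequality holds.

YES


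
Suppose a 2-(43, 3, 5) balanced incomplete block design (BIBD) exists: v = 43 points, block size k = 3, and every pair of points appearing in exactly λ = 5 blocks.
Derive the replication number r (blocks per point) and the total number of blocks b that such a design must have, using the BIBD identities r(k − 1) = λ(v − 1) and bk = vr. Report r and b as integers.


Any 2-(v, k, λ) BIBD satisfies two necessary conditions:
  (i)  Each point sits in r blocks, and counting incidences through any fixed point gives r(k − 1) = λ(v − 1), so r = λ(v − 1)/(k − 1).
  (ii) Total incidences bk = vr, so b = vr/k.
Step 1: r = λ(v − 1)/(k − 1) = 5·(43 − 1)/(3 − 1) = 5·42/2 = 210/2 = 105.
Step 2: b = vr/k = 43·105/3 = 4515/3 = 1505.
Check integrality: r = 105 ∈ Z ✓, b = 1505 ∈ Z ✓.
(These identities are necessary conditions: they determine r and b for any design with these parameters, but do not by themselves prove that one exists.)

r = 105, b = 1505.


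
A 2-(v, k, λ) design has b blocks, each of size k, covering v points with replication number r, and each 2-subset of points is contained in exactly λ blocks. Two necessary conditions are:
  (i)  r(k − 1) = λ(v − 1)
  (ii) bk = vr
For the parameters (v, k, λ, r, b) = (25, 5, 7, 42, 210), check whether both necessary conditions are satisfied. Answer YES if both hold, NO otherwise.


Condition (i): r(k − 1) = 42·4 = 168; λ(v − 1) = 7·24 = 168. Match? YES.
Condition (ii): bk = 210·5 = 1050; vr = 25·42 = 1050. Match? YES.
Both conditions hold? YES.

YES


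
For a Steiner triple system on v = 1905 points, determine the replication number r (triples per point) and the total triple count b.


An STS(v) is a 2-(v, 3, 1) BIBD: block size k = 3, λ = 1.
Replication: r(k − 1) = λ(v − 1) ⇒ r·2 = 1905 − 1 = 1904 ⇒ r = 952.
Block count: bk = vr ⇒ b·3 = 1905·952 = 1813560 ⇒ b = 604520.

r = 952, b = 604520.


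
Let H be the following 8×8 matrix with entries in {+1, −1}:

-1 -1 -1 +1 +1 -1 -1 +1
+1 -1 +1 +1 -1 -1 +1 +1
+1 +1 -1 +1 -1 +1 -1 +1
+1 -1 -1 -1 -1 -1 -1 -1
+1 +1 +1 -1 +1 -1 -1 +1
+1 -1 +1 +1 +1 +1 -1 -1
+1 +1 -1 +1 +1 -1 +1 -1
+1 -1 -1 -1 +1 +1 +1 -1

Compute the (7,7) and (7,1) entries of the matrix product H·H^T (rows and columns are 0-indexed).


Row 1 of H: [1, -1, 1, 1, -1, -1, 1, 1].
Row 7 of H: [1, -1, -1, -1, 1, 1, 1, -1].
(H·H^T)[7][7] = Σ_j H[7][j]·H[7][j] = (1)² + (-1)² + (-1)² + (-1)² + (1)² + (1)² + (1)² + (-1)² = 1 + 1 + 1 + 1 + 1 + 1 + 1 + 1 = 8.
(H·H^T)[7][1] = Σ_j H[7][j]·H[1][j] = (1)·(1) + (-1)·(-1) + (-1)·(1) + (-1)·(1) + (1)·(-1) + (1)·(-1) + (1)·(1) + (-1)·(1) = 1 + 1 + -1 + -1 + -1 + -1 + 1 + -1 = -2.
Rows 7 and 1 are not orthogonal (dot product = -2 ≠ 0), so H is not a Hadamard matrix.

(7,7) entry = 8; (7,1) entry = -2.


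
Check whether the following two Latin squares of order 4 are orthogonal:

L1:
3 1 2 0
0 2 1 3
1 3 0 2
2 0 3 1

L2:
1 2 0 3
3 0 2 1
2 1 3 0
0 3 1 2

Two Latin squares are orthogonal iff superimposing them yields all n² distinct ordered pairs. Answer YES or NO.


Form the n² = 16 superimposed pairs (L1[i][j], L2[i][j]), row by row (rows and columns indexed from 0):
row 0: (3,1) (1,2) (2,0) (0,3)
row 1: (0,3) (2,0) (1,2) (3,1)
row 2: (1,2) (3,1) (0,3) (2,0)
row 3: (2,0) (0,3) (3,1) (1,2)
Orthogonality requires all 16 pairs distinct.
But the pair (0,3) repeats: cell (0,3) has L1 = 0, L2 = 3, and cell (1,0) has L1 = 0, L2 = 3.
A repeated pair means some other pair never occurs (only 4 distinct pairs out of 16), so the squares are not orthogonal.
Conclusion: NO.

NO


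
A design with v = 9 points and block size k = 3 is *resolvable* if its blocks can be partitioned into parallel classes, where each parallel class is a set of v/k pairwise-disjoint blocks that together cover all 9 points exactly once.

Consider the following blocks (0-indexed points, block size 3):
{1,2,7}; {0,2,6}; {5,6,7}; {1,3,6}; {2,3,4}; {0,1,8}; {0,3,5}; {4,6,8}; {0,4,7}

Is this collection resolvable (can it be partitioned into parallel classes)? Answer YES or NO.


v = 9, block size k = 3, number of blocks = 9.
For resolvability, blocks must partition into parallel classes of size v/k = 3.
Total blocks must therefore be a multiple of 3: 9 = 3·3 + 0 ⇒ divisible ✓.
Consider block {0,2,6}. It intersects every other block in the collection, so no parallel class of size 3 can contain it.
Since every block must belong to some parallel class in a resolution, the collection cannot be partitioned into parallel classes.
Resolvable? NO.

NO


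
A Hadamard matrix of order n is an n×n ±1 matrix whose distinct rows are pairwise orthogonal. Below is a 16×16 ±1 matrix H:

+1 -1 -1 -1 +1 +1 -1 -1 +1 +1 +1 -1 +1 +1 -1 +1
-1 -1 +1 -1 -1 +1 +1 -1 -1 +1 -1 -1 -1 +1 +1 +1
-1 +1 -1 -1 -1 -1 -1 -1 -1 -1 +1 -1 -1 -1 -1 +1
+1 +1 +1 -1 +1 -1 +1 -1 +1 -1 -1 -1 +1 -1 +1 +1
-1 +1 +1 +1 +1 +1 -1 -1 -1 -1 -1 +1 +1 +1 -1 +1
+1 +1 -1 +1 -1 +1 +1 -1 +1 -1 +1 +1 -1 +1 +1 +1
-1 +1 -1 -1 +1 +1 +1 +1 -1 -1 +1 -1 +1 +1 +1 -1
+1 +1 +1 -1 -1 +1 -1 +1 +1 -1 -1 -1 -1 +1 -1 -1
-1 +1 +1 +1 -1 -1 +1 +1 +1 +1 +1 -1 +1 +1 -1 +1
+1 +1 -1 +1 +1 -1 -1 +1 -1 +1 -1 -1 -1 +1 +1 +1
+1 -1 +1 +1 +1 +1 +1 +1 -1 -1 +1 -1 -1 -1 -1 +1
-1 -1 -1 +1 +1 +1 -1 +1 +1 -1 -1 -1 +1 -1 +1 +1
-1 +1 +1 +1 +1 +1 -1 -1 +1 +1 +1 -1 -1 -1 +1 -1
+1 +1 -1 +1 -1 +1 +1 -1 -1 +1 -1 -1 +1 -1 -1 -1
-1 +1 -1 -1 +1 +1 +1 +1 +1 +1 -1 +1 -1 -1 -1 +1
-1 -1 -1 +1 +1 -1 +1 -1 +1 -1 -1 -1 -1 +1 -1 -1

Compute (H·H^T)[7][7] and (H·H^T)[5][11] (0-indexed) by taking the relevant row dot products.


Row 5 of H: [1, 1, -1, 1, -1, 1, 1, -1, 1, -1, 1, 1, -1, 1, 1, 1].
Row 7 of H: [1, 1, 1, -1, -1, 1, -1, 1, 1, -1, -1, -1, -1, 1, -1, -1].
Row 11 of H: [-1, -1, -1, 1, 1, 1, -1, 1, 1, -1, -1, -1, 1, -1, 1, 1].
(H·H^T)[7][7] = Σ_j H[7][j]·H[7][j] = (1)² + (1)² + (1)² + (-1)² + (-1)² + (1)² + (-1)² + (1)² + (1)² + (-1)² + (-1)² + (-1)² + (-1)² + (1)² + (-1)² + (-1)² = 1 + 1 + 1 + 1 + 1 + 1 + 1 + 1 + 1 + 1 + 1 + 1 + 1 + 1 + 1 + 1 = 16.
(H·H^T)[5][11] = Σ_j H[5][j]·H[11][j] = (1)·(-1) + (1)·(-1) + (-1)·(-1) + (1)·(1) + (-1)·(1) + (1)·(1) + (1)·(-1) + (-1)·(1) + (1)·(1) + (-1)·(-1) + (1)·(-1) + (1)·(-1) + (-1)·(1) + (1)·(-1) + (1)·(1) + (1)·(1) = -1 + -1 + 1 + 1 + -1 + 1 + -1 + -1 + 1 + 1 + -1 + -1 + -1 + -1 + 1 + 1 = -2.
Rows 5 and 11 are not orthogonal (dot product = -2 ≠ 0), so H is not a Hadamard matrix.

(7,7) entry = 16; (5,11) entry = -2.


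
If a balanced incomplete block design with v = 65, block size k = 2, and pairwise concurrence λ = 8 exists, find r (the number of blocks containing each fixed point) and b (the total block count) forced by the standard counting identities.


Any 2-(v, k, λ) BIBD satisfies two necessary conditions:
  (i)  Each point sits in r blocks, and counting incidences through any fixed point gives r(k − 1) = λ(v − 1), so r = λ(v − 1)/(k − 1).
  (ii) Total incidences bk = vr, so b = vr/k.
Step 1: r = λ(v − 1)/(k − 1) = 8·(65 − 1)/(2 − 1) = 8·64/1 = 512/1 = 512.
Step 2: b = vr/k = 65·512/2 = 33280/2 = 16640.
Check integrality: r = 512 ∈ Z ✓, b = 16640 ∈ Z ✓.
(These identities are necessary conditions: they determine r and b for any design with these parameters, but do not by themselves prove that one exists.)

r = 512, b = 16640.


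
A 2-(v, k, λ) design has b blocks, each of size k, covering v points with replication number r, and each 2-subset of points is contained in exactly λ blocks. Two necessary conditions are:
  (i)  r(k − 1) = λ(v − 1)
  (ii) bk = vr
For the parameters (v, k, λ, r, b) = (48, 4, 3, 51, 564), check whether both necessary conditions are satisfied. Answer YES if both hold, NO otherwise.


Condition (i): r(k − 1) = 51·3 = 153; λ(v − 1) = 3·47 = 141. Match? NO.
Condition (ii): bk = 564·4 = 2256; vr = 48·51 = 2448. Match? NO.
Both conditions hold? NO.

NO


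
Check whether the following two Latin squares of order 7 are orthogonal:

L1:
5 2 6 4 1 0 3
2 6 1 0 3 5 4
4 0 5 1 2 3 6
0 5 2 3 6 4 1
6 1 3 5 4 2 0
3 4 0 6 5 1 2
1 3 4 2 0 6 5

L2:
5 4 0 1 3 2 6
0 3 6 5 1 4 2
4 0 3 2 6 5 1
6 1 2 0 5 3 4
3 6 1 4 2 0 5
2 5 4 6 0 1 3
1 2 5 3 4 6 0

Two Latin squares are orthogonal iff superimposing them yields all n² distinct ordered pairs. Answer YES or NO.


Form the n² = 49 superimposed pairs (L1[i][j], L2[i][j]), row by row (rows and columns indexed from 0):
row 0: (5,5) (2,4) (6,0) (4,1) (1,3) (0,2) (3,6)
row 1: (2,0) (6,3) (1,6) (0,5) (3,1) (5,4) (4,2)
row 2: (4,4) (0,0) (5,3) (1,2) (2,6) (3,5) (6,1)
row 3: (0,6) (5,1) (2,2) (3,0) (6,5) (4,3) (1,4)
row 4: (6,3) (1,6) (3,1) (5,4) (4,2) (2,0) (0,5)
row 5: (3,2) (4,5) (0,4) (6,6) (5,0) (1,1) (2,3)
row 6: (1,1) (3,2) (4,5) (2,3) (0,4) (6,6) (5,0)
Orthogonality requires all 49 pairs distinct.
But the pair (6,3) repeats: cell (1,1) has L1 = 6, L2 = 3, and cell (4,0) has L1 = 6, L2 = 3.
A repeated pair means some other pair never occurs (only 35 distinct pairs out of 49), so the squares are not orthogonal.
Conclusion: NO.

NO


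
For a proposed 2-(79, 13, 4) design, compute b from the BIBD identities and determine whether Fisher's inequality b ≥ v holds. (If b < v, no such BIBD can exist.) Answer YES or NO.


b = λv(v − 1)/(k(k − 1)) = 4·79·78/(13·12) = 24648/156 = 158.
Compare with v = 79: b ≥ v, so Fisher's inequality holds.

YES


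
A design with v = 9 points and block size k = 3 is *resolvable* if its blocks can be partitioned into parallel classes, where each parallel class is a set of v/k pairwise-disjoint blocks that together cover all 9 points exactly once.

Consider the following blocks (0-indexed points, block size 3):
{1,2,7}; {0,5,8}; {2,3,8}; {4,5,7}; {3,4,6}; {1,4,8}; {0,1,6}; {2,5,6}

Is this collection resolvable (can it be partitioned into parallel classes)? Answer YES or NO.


v = 9, block size k = 3, number of blocks = 8.
For resolvability, blocks must partition into parallel classes of size v/k = 3.
Total blocks must therefore be a multiple of 3: 8 = 3·2 + 2 ⇒ not divisible ✗.
Resolvable? NO.

NO


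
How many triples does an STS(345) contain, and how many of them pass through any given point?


An STS(v) is a 2-(v, 3, 1) BIBD: block size k = 3, λ = 1.
Replication: r(k − 1) = λ(v − 1) ⇒ r·2 = 345 − 1 = 344 ⇒ r = 172.
Block count: b = v(v − 1)/6 = 345·344/6 = 118680/6 = 19780.

r = 172, b = 19780.


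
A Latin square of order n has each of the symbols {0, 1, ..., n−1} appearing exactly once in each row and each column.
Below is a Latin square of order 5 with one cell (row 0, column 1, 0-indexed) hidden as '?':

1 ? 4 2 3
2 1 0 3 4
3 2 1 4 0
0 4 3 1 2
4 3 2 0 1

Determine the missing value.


Row 0 contains symbols [1, 2, 3, 4] — missing [0].
Column 1 contains symbols [1, 2, 3, 4] — missing [0].
The missing symbol must appear in both missing sets; intersection = [0].
Therefore the hidden value is 0.

Missing value = 0.


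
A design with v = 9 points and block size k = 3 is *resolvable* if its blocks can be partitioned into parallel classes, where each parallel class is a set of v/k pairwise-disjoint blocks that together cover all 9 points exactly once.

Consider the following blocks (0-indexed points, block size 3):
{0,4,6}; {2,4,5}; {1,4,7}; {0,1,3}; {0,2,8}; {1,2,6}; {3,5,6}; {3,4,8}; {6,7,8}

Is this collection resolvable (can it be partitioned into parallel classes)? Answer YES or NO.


v = 9, block size k = 3, number of blocks = 9.
For resolvability, blocks must partition into parallel classes of size v/k = 3.
Total blocks must therefore be a multiple of 3: 9 = 3·3 + 0 ⇒ divisible ✓.
Consider block {0,4,6}. It intersects every other block in the collection, so no parallel class of size 3 can contain it.
Since every block must belong to some parallel class in a resolution, the collection cannot be partitioned into parallel classes.
Resolvable? NO.

NO


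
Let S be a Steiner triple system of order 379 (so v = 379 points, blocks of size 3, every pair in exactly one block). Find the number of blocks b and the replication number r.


An STS(v) is a 2-(v, 3, 1) BIBD: block size k = 3, λ = 1.
Replication: r(k − 1) = λ(v − 1) ⇒ r·2 = 379 − 1 = 378 ⇒ r = 189.
Block count: b = v(v − 1)/6 = 379·378/6 = 143262/6 = 23877.

r = 189, b = 23877.


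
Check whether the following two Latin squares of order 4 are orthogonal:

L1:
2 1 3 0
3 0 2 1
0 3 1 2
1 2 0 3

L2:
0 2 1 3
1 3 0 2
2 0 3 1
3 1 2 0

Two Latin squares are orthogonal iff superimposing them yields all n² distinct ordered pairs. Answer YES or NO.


Form the n² = 16 superimposed pairs (L1[i][j], L2[i][j]), row by row (rows and columns indexed from 0):
row 0: (2,0) (1,2) (3,1) (0,3)
row 1: (3,1) (0,3) (2,0) (1,2)
row 2: (0,2) (3,0) (1,3) (2,1)
row 3: (1,3) (2,1) (0,2) (3,0)
Orthogonality requires all 16 pairs distinct.
But the pair (3,1) repeats: cell (0,2) has L1 = 3, L2 = 1, and cell (1,0) has L1 = 3, L2 = 1.
A repeated pair means some other pair never occurs (only 8 distinct pairs out of 16), so the squares are not orthogonal.
Conclusion: NO.

NO


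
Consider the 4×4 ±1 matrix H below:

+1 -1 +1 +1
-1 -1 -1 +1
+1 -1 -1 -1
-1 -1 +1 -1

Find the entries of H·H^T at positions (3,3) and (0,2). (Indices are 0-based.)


Row 0 of H: [1, -1, 1, 1].
Row 2 of H: [1, -1, -1, -1].
Row 3 of H: [-1, -1, 1, -1].
(H·H^T)[3][3] = Σ_j H[3][j]·H[3][j] = (-1)² + (-1)² + (1)² + (-1)² = 1 + 1 + 1 + 1 = 4.
(H·H^T)[0][2] = Σ_j H[0][j]·H[2][j] = (1)·(1) + (-1)·(-1) + (1)·(-1) + (1)·(-1) = 1 + 1 + -1 + -1 = 0.
So rows 0 and 2 are orthogonal; the diagonal entry equals n = 4.

(3,3) entry = 4; (0,2) entry = 0.


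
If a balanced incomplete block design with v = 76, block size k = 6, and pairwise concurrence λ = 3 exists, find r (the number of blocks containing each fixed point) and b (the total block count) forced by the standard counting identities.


Any 2-(v, k, λ) BIBD satisfies two necessary conditions:
  (i)  Each point sits in r blocks, and counting incidences through any fixed point gives r(k − 1) = λ(v − 1), so r = λ(v − 1)/(k − 1).
  (ii) Total incidences bk = vr, so b = vr/k.
Step 1: r = λ(v − 1)/(k − 1) = 3·(76 − 1)/(6 − 1) = 3·75/5 = 225/5 = 45.
Step 2: b = vr/k = 76·45/6 = 3420/6 = 570.
Check integrality: r = 45 ∈ Z ✓, b = 570 ∈ Z ✓.
(These identities are necessary conditions: they determine r and b for any design with these parameters, but do not by themselves prove that one exists.)

r = 45, b = 570.


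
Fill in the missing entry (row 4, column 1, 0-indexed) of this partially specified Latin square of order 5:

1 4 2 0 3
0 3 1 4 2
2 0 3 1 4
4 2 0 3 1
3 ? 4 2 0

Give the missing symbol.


Row 4 contains symbols [0, 2, 3, 4] — missing [1].
Column 1 contains symbols [0, 2, 3, 4] — missing [1].
The missing symbol must appear in both missing sets; intersection = [1].
Therefore the hidden value is 1.

Missing value = 1.


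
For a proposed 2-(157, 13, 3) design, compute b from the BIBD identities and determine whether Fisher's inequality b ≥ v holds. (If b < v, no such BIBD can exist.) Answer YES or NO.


r = λ(v − 1)/(k − 1) = 3·156/12 = 39.
b = vr/k = 157·39/13 = 471.
Fisher's inequality: b ≥ v ⇔ 471 ≥ 157? YES.

YES


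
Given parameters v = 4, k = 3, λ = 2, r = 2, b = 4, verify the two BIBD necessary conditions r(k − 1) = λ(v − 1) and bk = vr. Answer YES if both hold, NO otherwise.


Condition (i): r(k − 1) = 2·2 = 4; λ(v − 1) = 2·3 = 6. Match? NO.
Condition (ii): bk = 4·3 = 12; vr = 4·2 = 8. Match? NO.
Both conditions hold? NO.

NO


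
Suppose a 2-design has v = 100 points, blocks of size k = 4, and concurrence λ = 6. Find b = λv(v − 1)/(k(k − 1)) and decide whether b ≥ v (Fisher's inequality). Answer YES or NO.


r = λ(v − 1)/(k − 1) = 6·99/3 = 198.
b = vr/k = 100·198/4 = 4950.
Fisher's inequality: b ≥ v ⇔ 4950 ≥ 100? YES.

YES


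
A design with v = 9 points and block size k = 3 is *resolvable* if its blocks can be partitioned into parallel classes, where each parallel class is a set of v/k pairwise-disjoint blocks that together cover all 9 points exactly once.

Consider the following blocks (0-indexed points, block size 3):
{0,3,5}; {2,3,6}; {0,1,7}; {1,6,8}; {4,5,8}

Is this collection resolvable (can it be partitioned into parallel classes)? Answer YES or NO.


v = 9, block size k = 3, number of blocks = 5.
For resolvability, blocks must partition into parallel classes of size v/k = 3.
Total blocks must therefore be a multiple of 3: 5 = 3·1 + 2 ⇒ not divisible ✗.
Resolvable? NO.

NO


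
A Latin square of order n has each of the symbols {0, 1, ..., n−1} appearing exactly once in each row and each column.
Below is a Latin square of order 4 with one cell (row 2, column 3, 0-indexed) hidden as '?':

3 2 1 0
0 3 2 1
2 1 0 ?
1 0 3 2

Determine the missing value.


Row 2 contains symbols [0, 1, 2] — missing [3].
Column 3 contains symbols [0, 1, 2] — missing [3].
The missing symbol must appear in both missing sets; intersection = [3].
Therefore the hidden value is 3.

Missing value = 3.


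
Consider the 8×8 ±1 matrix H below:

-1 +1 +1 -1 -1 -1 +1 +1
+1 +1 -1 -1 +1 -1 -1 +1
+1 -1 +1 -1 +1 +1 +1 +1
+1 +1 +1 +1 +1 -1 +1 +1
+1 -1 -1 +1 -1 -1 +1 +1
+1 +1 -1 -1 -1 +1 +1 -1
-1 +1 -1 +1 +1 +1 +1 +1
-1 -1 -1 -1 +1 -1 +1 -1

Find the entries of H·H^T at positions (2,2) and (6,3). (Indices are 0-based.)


Row 2 of H: [1, -1, 1, -1, 1, 1, 1, 1].
Row 3 of H: [1, 1, 1, 1, 1, -1, 1, 1].
Row 6 of H: [-1, 1, -1, 1, 1, 1, 1, 1].
(H·H^T)[2][2] = Σ_j H[2][j]·H[2][j] = (1)² + (-1)² + (1)² + (-1)² + (1)² + (1)² + (1)² + (1)² = 1 + 1 + 1 + 1 + 1 + 1 + 1 + 1 = 8.
(H·H^T)[6][3] = Σ_j H[6][j]·H[3][j] = (-1)·(1) + (1)·(1) + (-1)·(1) + (1)·(1) + (1)·(1) + (1)·(-1) + (1)·(1) + (1)·(1) = -1 + 1 + -1 + 1 + 1 + -1 + 1 + 1 = 2.
Rows 6 and 3 are not orthogonal (dot product = 2 ≠ 0), so H is not a Hadamard matrix.

(2,2) entry = 8; (6,3) entry = 2.


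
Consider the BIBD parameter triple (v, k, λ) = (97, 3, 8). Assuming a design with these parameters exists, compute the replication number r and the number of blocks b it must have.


Any 2-(v, k, λ) BIBD satisfies two necessary conditions:
  (i)  Each point sits in r blocks, and counting incidences through any fixed point gives r(k − 1) = λ(v − 1), so r = λ(v − 1)/(k − 1).
  (ii) Total incidences bk = vr, so b = vr/k.
Step 1: r = λ(v − 1)/(k − 1) = 8·(97 − 1)/(3 − 1) = 8·96/2 = 768/2 = 384.
Step 2: b = vr/k = 97·384/3 = 37248/3 = 12416.
Check integrality: r = 384 ∈ Z ✓, b = 12416 ∈ Z ✓.
(These identities are necessary conditions: they determine r and b for any design with these parameters, but do not by themselves prove that one exists.)

r = 384, b = 12416.


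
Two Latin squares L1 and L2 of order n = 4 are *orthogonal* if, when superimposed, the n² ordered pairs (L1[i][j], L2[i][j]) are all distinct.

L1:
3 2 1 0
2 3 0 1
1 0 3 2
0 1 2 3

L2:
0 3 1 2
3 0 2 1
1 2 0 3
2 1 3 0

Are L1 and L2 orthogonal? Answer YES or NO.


Form the n² = 16 superimposed pairs (L1[i][j], L2[i][j]), row by row (rows and columns indexed from 0):
row 0: (3,0) (2,3) (1,1) (0,2)
row 1: (2,3) (3,0) (0,2) (1,1)
row 2: (1,1) (0,2) (3,0) (2,3)
row 3: (0,2) (1,1) (2,3) (3,0)
Orthogonality requires all 16 pairs distinct.
But the pair (2,3) repeats: cell (0,1) has L1 = 2, L2 = 3, and cell (1,0) has L1 = 2, L2 = 3.
A repeated pair means some other pair never occurs (only 4 distinct pairs out of 16), so the squares are not orthogonal.
Conclusion: NO.

NO


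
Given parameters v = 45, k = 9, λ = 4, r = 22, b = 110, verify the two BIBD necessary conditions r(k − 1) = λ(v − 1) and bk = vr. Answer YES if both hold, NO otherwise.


Condition (i): r(k − 1) = 22·8 = 176; λ(v − 1) = 4·44 = 176. Match? YES.
Condition (ii): bk = 110·9 = 990; vr = 45·22 = 990. Match? YES.
Both conditions hold? YES.

YES


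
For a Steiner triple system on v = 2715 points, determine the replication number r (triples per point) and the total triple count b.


An STS(v) is a 2-(v, 3, 1) BIBD: block size k = 3, λ = 1.
Replication: r(k − 1) = λ(v − 1) ⇒ r·2 = 2715 − 1 = 2714 ⇒ r = 1357.
Block count: bk = vr ⇒ b·3 = 2715·1357 = 3684255 ⇒ b = 1228085.
(Check via b = v(v − 1)/6 = 2715·2714/6 = 7368510/6 = 1228085.)

r = 1357, b = 1228085.


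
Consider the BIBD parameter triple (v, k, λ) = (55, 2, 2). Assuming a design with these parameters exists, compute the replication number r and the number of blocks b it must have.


Any 2-(v, k, λ) BIBD satisfies two necessary conditions:
  (i)  Each point sits in r blocks, and counting incidences through any fixed point gives r(k − 1) = λ(v − 1), so r = λ(v − 1)/(k − 1).
  (ii) Total incidences bk = vr, so b = vr/k.
Step 1: r = λ(v − 1)/(k − 1) = 2·(55 − 1)/(2 − 1) = 2·54/1 = 108/1 = 108.
Step 2: b = vr/k = 55·108/2 = 5940/2 = 2970.
Check integrality: r = 108 ∈ Z ✓, b = 2970 ∈ Z ✓.
(These identities are necessary conditions: they determine r and b for any design with these parameters, but do not by themselves prove that one exists.)

r = 108, b = 2970.


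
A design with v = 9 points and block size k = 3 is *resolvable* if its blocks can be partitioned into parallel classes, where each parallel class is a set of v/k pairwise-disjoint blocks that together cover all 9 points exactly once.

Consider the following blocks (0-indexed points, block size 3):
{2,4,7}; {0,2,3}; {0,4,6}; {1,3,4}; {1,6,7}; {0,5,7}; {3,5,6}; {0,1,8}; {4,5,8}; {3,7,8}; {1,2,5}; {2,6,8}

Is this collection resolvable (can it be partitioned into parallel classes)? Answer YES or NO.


v = 9, block size k = 3, number of blocks = 12.
For resolvability, blocks must partition into parallel classes of size v/k = 3.
Total blocks must therefore be a multiple of 3: 12 = 3·4 + 0 ⇒ divisible ✓.
Greedy packing gives 4 candidate class(es). Each should be a full parallel class (size 3, covers all 9 points).
  Class 1 (3 blocks): {2,4,7}; {3,5,6}; {0,1,8}. Points covered: [0, 1, 2, 3, 4, 5, 6, 7, 8].
  Class 2 (3 blocks): {0,2,3}; {1,6,7}; {4,5,8}. Points covered: [0, 1, 2, 3, 4, 5, 6, 7, 8].
  Class 3 (3 blocks): {0,4,6}; {3,7,8}; {1,2,5}. Points covered: [0, 1, 2, 3, 4, 5, 6, 7, 8].
  Class 4 (3 blocks): {1,3,4}; {0,5,7}; {2,6,8}. Points covered: [0, 1, 2, 3, 4, 5, 6, 7, 8].
All classes full (size 3)? YES. All classes cover every point? YES.
Resolvable? YES.

YES


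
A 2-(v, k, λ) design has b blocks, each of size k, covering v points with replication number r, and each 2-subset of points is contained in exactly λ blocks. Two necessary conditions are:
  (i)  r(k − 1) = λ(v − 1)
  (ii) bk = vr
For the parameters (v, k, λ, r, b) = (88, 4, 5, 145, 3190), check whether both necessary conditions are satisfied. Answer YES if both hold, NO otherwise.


Condition (i): r(k − 1) = 145·3 = 435; λ(v − 1) = 5·87 = 435. Match? YES.
Condition (ii): bk = 3190·4 = 12760; vr = 88·145 = 12760. Match? YES.
Both conditions hold? YES.

YES


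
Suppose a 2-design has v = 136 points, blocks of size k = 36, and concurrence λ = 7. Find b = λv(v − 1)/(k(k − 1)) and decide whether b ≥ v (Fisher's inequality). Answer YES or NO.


r = λ(v − 1)/(k − 1) = 7·135/35 = 27.
b = vr/k = 136·27/36 = 102.
Fisher's inequality: b ≥ v ⇔ 102 ≥ 136? NO.

NO


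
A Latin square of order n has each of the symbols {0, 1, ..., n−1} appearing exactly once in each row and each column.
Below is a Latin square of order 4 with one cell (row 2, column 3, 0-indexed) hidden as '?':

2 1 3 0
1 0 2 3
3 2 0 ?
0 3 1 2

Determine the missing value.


Row 2 contains symbols [0, 2, 3] — missing [1].
Column 3 contains symbols [0, 2, 3] — missing [1].
The missing symbol must appear in both missing sets; intersection = [1].
Therefore the hidden value is 1.

Missing value = 1.


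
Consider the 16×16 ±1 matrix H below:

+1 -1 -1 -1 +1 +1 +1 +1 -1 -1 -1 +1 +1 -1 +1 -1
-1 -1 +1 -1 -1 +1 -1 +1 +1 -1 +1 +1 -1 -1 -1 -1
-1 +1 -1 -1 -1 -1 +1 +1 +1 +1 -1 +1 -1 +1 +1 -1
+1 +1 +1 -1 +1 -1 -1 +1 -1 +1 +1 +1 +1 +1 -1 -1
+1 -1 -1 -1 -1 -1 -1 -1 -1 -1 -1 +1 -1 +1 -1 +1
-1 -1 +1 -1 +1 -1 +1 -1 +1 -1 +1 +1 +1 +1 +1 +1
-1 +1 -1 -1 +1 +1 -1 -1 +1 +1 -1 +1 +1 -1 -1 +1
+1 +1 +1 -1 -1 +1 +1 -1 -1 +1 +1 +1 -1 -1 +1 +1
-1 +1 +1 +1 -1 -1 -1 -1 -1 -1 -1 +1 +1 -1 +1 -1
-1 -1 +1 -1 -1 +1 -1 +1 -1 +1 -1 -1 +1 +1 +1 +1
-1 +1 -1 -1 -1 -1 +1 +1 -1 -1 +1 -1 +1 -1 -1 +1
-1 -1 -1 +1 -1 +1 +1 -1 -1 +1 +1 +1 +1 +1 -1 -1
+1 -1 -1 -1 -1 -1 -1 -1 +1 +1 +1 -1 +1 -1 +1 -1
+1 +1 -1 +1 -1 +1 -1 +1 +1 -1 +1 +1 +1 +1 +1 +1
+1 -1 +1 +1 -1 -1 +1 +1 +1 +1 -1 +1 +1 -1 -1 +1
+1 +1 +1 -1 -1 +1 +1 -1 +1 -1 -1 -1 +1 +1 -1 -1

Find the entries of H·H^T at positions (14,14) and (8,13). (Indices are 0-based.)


Row 8 of H: [-1, 1, 1, 1, -1, -1, -1, -1, -1, -1, -1, 1, 1, -1, 1, -1].
Row 13 of H: [1, 1, -1, 1, -1, 1, -1, 1, 1, -1, 1, 1, 1, 1, 1, 1].
Row 14 of H: [1, -1, 1, 1, -1, -1, 1, 1, 1, 1, -1, 1, 1, -1, -1, 1].
(H·H^T)[14][14] = Σ_j H[14][j]·H[14][j] = (1)² + (-1)² + (1)² + (1)² + (-1)² + (-1)² + (1)² + (1)² + (1)² + (1)² + (-1)² + (1)² + (1)² + (-1)² + (-1)² + (1)² = 1 + 1 + 1 + 1 + 1 + 1 + 1 + 1 + 1 + 1 + 1 + 1 + 1 + 1 + 1 + 1 = 16.
(H·H^T)[8][13] = Σ_j H[8][j]·H[13][j] = (-1)·(1) + (1)·(1) + (1)·(-1) + (1)·(1) + (-1)·(-1) + (-1)·(1) + (-1)·(-1) + (-1)·(1) + (-1)·(1) + (-1)·(-1) + (-1)·(1) + (1)·(1) + (1)·(1) + (-1)·(1) + (1)·(1) + (-1)·(1) = -1 + 1 + -1 + 1 + 1 + -1 + 1 + -1 + -1 + 1 + -1 + 1 + 1 + -1 + 1 + -1 = 0.
So rows 8 and 13 are orthogonal; the diagonal entry equals n = 16.

(14,14) entry = 16; (8,13) entry = 0.


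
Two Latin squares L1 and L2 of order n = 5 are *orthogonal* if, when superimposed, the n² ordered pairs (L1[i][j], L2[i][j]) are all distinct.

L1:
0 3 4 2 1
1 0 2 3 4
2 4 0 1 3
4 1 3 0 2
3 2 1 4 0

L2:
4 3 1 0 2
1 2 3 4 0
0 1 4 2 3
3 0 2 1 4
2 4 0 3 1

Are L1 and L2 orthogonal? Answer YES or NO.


Form the n² = 25 superimposed pairs (L1[i][j], L2[i][j]), row by row (rows and columns indexed from 0):
row 0: (0,4) (3,3) (4,1) (2,0) (1,2)
row 1: (1,1) (0,2) (2,3) (3,4) (4,0)
row 2: (2,0) (4,1) (0,4) (1,2) (3,3)
row 3: (4,3) (1,0) (3,2) (0,1) (2,4)
row 4: (3,2) (2,4) (1,0) (4,3) (0,1)
Orthogonality requires all 25 pairs distinct.
But the pair (2,0) repeats: cell (0,3) has L1 = 2, L2 = 0, and cell (2,0) has L1 = 2, L2 = 0.
A repeated pair means some other pair never occurs (only 15 distinct pairs out of 25), so the squares are not orthogonal.
Conclusion: NO.

NO


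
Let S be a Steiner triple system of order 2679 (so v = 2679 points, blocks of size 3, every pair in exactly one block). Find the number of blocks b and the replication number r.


An STS(v) is a 2-(v, 3, 1) BIBD: block size k = 3, λ = 1.
Replication: r(k − 1) = λ(v − 1) ⇒ r·2 = 2679 − 1 = 2678 ⇒ r = 1339.
Block count: bk = vr ⇒ b·3 = 2679·1339 = 3587181 ⇒ b = 1195727.

r = 1339, b = 1195727.


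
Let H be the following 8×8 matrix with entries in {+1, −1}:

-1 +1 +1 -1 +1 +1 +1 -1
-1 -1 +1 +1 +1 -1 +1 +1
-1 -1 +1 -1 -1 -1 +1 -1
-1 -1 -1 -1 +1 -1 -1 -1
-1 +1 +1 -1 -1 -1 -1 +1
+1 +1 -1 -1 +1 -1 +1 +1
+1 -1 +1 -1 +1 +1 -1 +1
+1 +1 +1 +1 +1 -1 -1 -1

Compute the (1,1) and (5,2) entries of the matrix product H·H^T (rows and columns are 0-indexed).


Row 1 of H: [-1, -1, 1, 1, 1, -1, 1, 1].
Row 2 of H: [-1, -1, 1, -1, -1, -1, 1, -1].
Row 5 of H: [1, 1, -1, -1, 1, -1, 1, 1].
(H·H^T)[1][1] = Σ_j H[1][j]·H[1][j] = (-1)² + (-1)² + (1)² + (1)² + (1)² + (-1)² + (1)² + (1)² = 1 + 1 + 1 + 1 + 1 + 1 + 1 + 1 = 8.
(H·H^T)[5][2] = Σ_j H[5][j]·H[2][j] = (1)·(-1) + (1)·(-1) + (-1)·(1) + (-1)·(-1) + (1)·(-1) + (-1)·(-1) + (1)·(1) + (1)·(-1) = -1 + -1 + -1 + 1 + -1 + 1 + 1 + -1 = -2.
Rows 5 and 2 are not orthogonal (dot product = -2 ≠ 0), so H is not a Hadamard matrix.

(1,1) entry = 8; (5,2) entry = -2.
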